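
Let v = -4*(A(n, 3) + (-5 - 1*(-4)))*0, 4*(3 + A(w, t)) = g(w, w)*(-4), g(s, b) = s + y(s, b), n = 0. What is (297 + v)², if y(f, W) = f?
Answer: 88209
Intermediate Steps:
g(s, b) = 2*s (g(s, b) = s + s = 2*s)
A(w, t) = -3 - 2*w (A(w, t) = -3 + ((2*w)*(-4))/4 = -3 + (-8*w)/4 = -3 - 2*w)
v = 0 (v = -4*((-3 - 2*0) + (-5 - 1*(-4)))*0 = -4*((-3 + 0) + (-5 + 4))*0 = -4*(-3 - 1)*0 = -(-16)*0 = -4*0 = 0)
(297 + v)² = (297 + 0)² = 297² = 88209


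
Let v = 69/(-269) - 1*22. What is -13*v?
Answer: 77831/269 ≈ 289.33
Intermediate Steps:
v = -5987/269 (v = 69*(-1/269) - 22 = -69/269 - 22 = -5987/269 ≈ -22.257)
-13*v = -13*(-5987/269) = 77831/269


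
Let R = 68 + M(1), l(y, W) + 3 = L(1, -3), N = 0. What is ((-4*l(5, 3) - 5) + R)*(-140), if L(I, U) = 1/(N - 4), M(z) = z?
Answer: -10780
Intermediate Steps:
L(I, U) = -¼ (L(I, U) = 1/(0 - 4) = 1/(-4) = -¼)
l(y, W) = -13/4 (l(y, W) = -3 - ¼ = -13/4)
R = 69 (R = 68 + 1 = 69)
((-4*l(5, 3) - 5) + R)*(-140) = ((-4*(-13/4) - 5) + 69)*(-140) = ((13 - 5) + 69)*(-140) = (8 + 69)*(-140) = 77*(-140) = -10780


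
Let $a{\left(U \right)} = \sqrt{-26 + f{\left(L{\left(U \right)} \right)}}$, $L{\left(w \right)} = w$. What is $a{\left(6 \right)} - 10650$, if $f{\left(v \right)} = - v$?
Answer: $-10650 + 4 i \sqrt{2} \approx -10650.0 + 5.6569 i$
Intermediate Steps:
$a{\left(U \right)} = \sqrt{-26 - U}$
$a{\left(6 \right)} - 10650 = \sqrt{-26 - 6} - 10650 = \sqrt{-32} - 10650 = 4 i \sqrt{2} - 10650 = -10650 + 4 i \sqrt{2}$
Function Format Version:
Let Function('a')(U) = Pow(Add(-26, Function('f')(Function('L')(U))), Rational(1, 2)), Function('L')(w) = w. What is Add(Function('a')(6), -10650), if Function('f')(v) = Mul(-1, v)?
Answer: Add(-10650, Mul(4, I, Pow(2, Rational(1, 2)))) ≈ Add(-10650., Mul(5.6569, I))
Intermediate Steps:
Function('a')(U) = Pow(Add(-26, Mul(-1, U)), Rational(1, 2))
Add(Function('a')(6), -10650) = Add(Pow(Add(-26, Mul(-1, 6)), Rational(1, 2)), -10650) = Add(Pow(Add(-26, -6), Rational(1, 2)), -10650) = Add(Pow(-32, Rational(1, 2)), -10650) = Add(Mul(4, I, Pow(2, Rational(1, 2))), -10650) = Add(-10650, Mul(4, I, Pow(2, Rational(1, 2))))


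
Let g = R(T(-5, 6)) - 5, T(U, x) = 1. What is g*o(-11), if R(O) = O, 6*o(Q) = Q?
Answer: 22/3 ≈ 7.3333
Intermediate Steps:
o(Q) = Q/6
g = -4 (g = 1 - 5 = -4)
g*o(-11) = -2*(-11)/3 = -4*(-11/6) = 22/3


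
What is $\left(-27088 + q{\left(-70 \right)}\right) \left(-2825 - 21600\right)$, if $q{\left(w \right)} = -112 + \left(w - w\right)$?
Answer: $664360000$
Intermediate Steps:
$q{\left(w \right)} = -112$ ($q{\left(w \right)} = -112 + 0 = -112$)
$\left(-27088 + q{\left(-70 \right)}\right) \left(-2825 - 21600\right) = \left(-27088 - 112\right) \left(-2825 - 21600\right) = - 27200 \left(-2825 - 21600\right) = \left(-27200\right) \left(-24425\right) = 664360000$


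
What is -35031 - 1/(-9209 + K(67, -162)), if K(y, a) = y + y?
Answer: -317906324/9075 ≈ -35031.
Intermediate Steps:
K(y, a) = 2*y
-35031 - 1/(-9209 + K(67, -162)) = -35031 - 1/(-9209 + 2*67) = -35031 - 1/(-9209 + 134) = -35031 - 1/(-9075) = -35031 - 1*(-1/9075) = -35031 + 1/9075 = -317906324/9075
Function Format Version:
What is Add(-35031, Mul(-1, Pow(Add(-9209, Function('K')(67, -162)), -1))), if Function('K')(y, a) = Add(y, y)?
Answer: Rational(-317906324, 9075) ≈ -35031.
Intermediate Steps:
Function('K')(y, a) = Mul(2, y)
Add(-35031, Mul(-1, Pow(Add(-9209, Function('K')(67, -162)), -1))) = Add(-35031, Mul(-1, Pow(Add(-9209, Mul(2, 67)), -1))) = Add(-35031, Mul(-1, Pow(Add(-9209, 134), -1))) = Add(-35031, Mul(-1, Pow(-9075, -1))) = Add(-35031, Mul(-1, Rational(-1, 9075))) = Add(-35031, Rational(1, 9075)) = Rational(-317906324, 9075)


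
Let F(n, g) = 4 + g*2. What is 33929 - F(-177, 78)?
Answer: 33769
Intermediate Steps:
F(n, g) = 4 + 2*g
33929 - F(-177, 78) = 33929 - (4 + 2*78) = 33929 - (4 + 156) = 33929 - 1*160 = 33929 - 160 = 33769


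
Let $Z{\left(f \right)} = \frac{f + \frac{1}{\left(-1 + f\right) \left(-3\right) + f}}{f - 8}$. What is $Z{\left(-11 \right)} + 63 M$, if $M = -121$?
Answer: $- \frac{3620651}{475} \approx -7622.4$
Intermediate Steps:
$Z{\left(f \right)} = \frac{f + \frac{1}{3 - 2 f}}{-8 + f}$ ($Z{\left(f \right)} = \frac{f + \frac{1}{\left(3 - 3 f\right) + f}}{-8 + f} = \frac{f + \frac{1}{3 - 2 f}}{-8 + f}$)
$Z{\left(-11 \right)} + 63 M = \frac{-1 - -33 + 2 \left(-11\right)^{2}}{24 - -209 + 2 \left(-11\right)^{2}} + 63 \left(-121\right) = \frac{-1 + 33 + 2 \cdot 121}{24 + 209 + 2 \cdot 121} - 7623 = \frac{-1 + 33 + 242}{24 + 209 + 242} - 7623 = \frac{1}{475} \cdot 274 - 7623 = \frac{274}{475} - 7623 = - \frac{3620651}{475}$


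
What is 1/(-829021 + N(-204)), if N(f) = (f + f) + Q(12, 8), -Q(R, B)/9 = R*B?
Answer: -1/830293 ≈ -1.2044e-6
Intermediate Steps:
Q(R, B) = -9*B*R (Q(R, B) = -9*R*B = -9*B*R)
N(f) = -864 + 2*f (N(f) = (f + f) - 9*8*12 = 2*f - 864 = -864 + 2*f)
1/(-829021 + N(-204)) = 1/(-829021 + (-864 + 2*(-204))) = 1/(-829021 + (-864 - 408)) = 1/(-829021 - 1272) = 1/(-830293) = -1/830293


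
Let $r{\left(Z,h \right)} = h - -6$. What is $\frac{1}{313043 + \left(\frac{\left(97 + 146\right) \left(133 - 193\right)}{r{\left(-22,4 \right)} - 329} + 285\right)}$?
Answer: $\frac{319}{99966212} \approx 3.1911 \cdot 10^{-6}$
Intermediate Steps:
$r{\left(Z,h \right)} = 6 + h$ ($r{\left(Z,h \right)} = h + 6 = 6 + h$)
$\frac{1}{313043 + \left(\frac{\left(97 + 146\right) \left(133 - 193\right)}{r{\left(-22,4 \right)} - 329} + 285\right)} = \frac{1}{313043 + \left(\frac{\left(97 + 146\right) \left(133 - 193\right)}{\left(6 + 4\right) - 329} + 285\right)} = \frac{1}{313043 + \left(\frac{243 \left(-60\right)}{10 - 329} + 285\right)} = \frac{1}{313043 + \left(- \frac{14580}{-319} + 285\right)} = \frac{1}{313043 + \left(\left(-14580\right) \left(- \frac{1}{319}\right) + 285\right)} = \frac{1}{313043 + \left(\frac{14580}{319} + 285\right)} = \frac{1}{313043 + \frac{105495}{319}} = \frac{1}{\frac{99966212}{319}} = \frac{319}{99966212}$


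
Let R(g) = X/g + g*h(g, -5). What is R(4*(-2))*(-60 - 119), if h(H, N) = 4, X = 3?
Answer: 46361/8 ≈ 5795.1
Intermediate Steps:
R(g) = 3/g + 4*g (R(g) = 3/g + g*4 = 3/g + 4*g)
R(4*(-2))*(-60 - 119) = (3/((4*(-2))) + 4*(4*(-2)))*(-60 - 119) = (3/(-8) + 4*(-8))*(-179) = (3*(-1/8) - 32)*(-179) = (-3/8 - 32)*(-179) = -259/8*(-179) = 46361/8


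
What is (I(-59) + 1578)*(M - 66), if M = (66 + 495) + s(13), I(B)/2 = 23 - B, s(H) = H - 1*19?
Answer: 851838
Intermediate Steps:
s(H) = -19 + H (s(H) = H - 19 = -19 + H)
I(B) = 46 - 2*B (I(B) = 2*(23 - B) = 46 - 2*B)
M = 555 (M = (66 + 495) + (-19 + 13) = 561 - 6 = 555)
(I(-59) + 1578)*(M - 66) = ((46 - 2*(-59)) + 1578)*(555 - 66) = ((46 + 118) + 1578)*489 = (164 + 1578)*489 = 1742*489 = 851838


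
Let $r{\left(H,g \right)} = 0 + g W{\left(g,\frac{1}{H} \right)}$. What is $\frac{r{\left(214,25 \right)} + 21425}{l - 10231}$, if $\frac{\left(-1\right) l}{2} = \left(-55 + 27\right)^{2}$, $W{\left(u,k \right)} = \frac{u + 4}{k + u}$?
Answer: $- \frac{38266775}{21045483} \approx -1.8183$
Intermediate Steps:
$W{\left(u,k \right)} = \frac{4 + u}{k + u}$
$l = -1568$ ($l = - 2 \left(-55 + 27\right)^{2} = - 2 \left(-28\right)^{2} = \left(-2\right) 784 = -1568$)
$r{\left(H,g \right)} = \frac{g \left(4 + g\right)}{g + \frac{1}{H}}$ ($r{\left(H,g \right)} = 0 + g \frac{4 + g}{\frac{1}{H} + g} = 0 + g \frac{4 + g}{g + \frac{1}{H}} = 0 + \frac{g \left(4 + g\right)}{g + \frac{1}{H}} = \frac{g \left(4 + g\right)}{g + \frac{1}{H}}$)
$\frac{r{\left(214,25 \right)} + 21425}{l - 10231} = \frac{214 \cdot 25 \frac{1}{1 + 214 \cdot 25} \left(4 + 25\right) + 21425}{-1568 - 10231} = \frac{214 \cdot 25 \frac{1}{1 + 5350} \cdot 29 + 21425}{-11799} = \left(214 \cdot 25 \cdot \frac{1}{5351} \cdot 29 + 21425\right) \left(- \frac{1}{11799}\right) = \left(\frac{155150}{5351} + 21425\right) \left(- \frac{1}{11799}\right) = \frac{114800325}{5351} \left(- \frac{1}{11799}\right) = - \frac{38266775}{21045483}$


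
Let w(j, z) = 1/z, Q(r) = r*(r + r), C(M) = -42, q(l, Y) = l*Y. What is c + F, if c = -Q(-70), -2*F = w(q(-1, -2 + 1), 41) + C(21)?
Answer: -801879/82 ≈ -9779.0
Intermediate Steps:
q(l, Y) = Y*l
Q(r) = 2*r² (Q(r) = r*(2*r) = 2*r²)
w(j, z) = 1/z
F = 1721/82 (F = -(1/41 - 42)/2 = -½*(-1721/41) = 1721/82 ≈ 20.988)
c = -9800 (c = -2*(-70)² = -2*4900 = -1*9800 = -9800)
c + F = -9800 + 1721/82 = -801879/82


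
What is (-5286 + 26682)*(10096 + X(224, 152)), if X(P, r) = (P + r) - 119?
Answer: 221512788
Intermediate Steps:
X(P, r) = -119 + P + r
(-5286 + 26682)*(10096 + X(224, 152)) = (-5286 + 26682)*(10096 + (-119 + 224 + 152)) = 21396*(10096 + 257) = 21396*10353 = 221512788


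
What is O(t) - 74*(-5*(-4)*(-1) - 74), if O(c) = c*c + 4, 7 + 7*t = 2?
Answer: 341065/49 ≈ 6960.5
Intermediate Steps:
t = -5/7 (t = -1 + (⅐)*2 = -1 + 2/7 = -5/7 ≈ -0.71429)
O(c) = 4 + c² (O(c) = c² + 4 = 4 + c²)
O(t) - 74*(-5*(-4)*(-1) - 74) = (4 + (-5/7)²) - 74*(-5*(-4)*(-1) - 74) = (4 + 25/49) - 74*(20*(-1) - 74) = 221/49 - 74*(-20 - 74) = 221/49 - 74*(-94) = 221/49 + 6956 = 341065/49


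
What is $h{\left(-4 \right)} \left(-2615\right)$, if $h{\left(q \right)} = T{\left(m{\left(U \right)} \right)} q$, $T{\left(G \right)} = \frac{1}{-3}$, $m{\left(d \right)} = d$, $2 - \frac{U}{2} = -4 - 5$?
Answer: $- \frac{10460}{3} \approx -3486.7$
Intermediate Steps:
$U = 22$ ($U = 4 - 2 \left(-4 - 5\right) = 4 - -18 = 4 + 18 = 22$)
$T{\left(G \right)} = - \frac{1}{3}$
$h{\left(q \right)} = - \frac{q}{3}$
$h{\left(-4 \right)} \left(-2615\right) = \left(- \frac{1}{3}\right) \left(-4\right) \left(-2615\right) = \frac{4}{3} \left(-2615\right) = - \frac{10460}{3}$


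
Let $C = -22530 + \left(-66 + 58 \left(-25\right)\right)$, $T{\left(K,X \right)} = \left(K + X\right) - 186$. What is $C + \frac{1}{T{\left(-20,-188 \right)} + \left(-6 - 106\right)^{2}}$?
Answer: $- \frac{292158899}{12150} \approx -24046.0$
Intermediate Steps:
$T{\left(K,X \right)} = -186 + K + X$
$C = -24046$ ($C = -22530 - 1516 = -24046$)
$C + \frac{1}{T{\left(-20,-188 \right)} + \left(-6 - 106\right)^{2}} = -24046 + \frac{1}{\left(-186 - 20 - 188\right) + \left(-6 - 106\right)^{2}} = -24046 + \frac{1}{-394 + \left(-112\right)^{2}} = -24046 + \frac{1}{-394 + 12544} = -24046 + \frac{1}{12150} = - \frac{292158899}{12150}$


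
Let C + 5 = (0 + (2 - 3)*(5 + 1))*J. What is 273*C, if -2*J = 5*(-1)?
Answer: -5460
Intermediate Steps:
J = 5/2 (J = -5*(-1)/2 = -1/2*(-5) = 5/2 ≈ 2.5000)
C = -20 (C = -5 + (0 + (2 - 3)*(5 + 1))*(5/2) = -5 + (0 - 1*6)*(5/2) = -5 + (0 - 6)*(5/2) = -5 - 6*5/2 = -5 - 15 = -20)
273*C = 273*(-20) = -5460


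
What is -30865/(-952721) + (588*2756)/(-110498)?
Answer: -770250267959/52636882529 ≈ -14.633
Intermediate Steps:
-30865/(-952721) + (588*2756)/(-110498) = -30865*(-1/952721) + 1620528*(-1/110498) = 30865/952721 - 810264/55249 = -770250267959/52636882529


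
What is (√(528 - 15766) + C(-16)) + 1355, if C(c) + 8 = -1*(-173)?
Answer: 1520 + I*√15238 ≈ 1520.0 + 123.44*I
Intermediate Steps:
C(c) = 165 (C(c) = -8 - 1*(-173) = -8 + 173 = 165)
(√(528 - 15766) + C(-16)) + 1355 = (√(528 - 15766) + 165) + 1355 = (√(-15238) + 165) + 1355 = (I*√15238 + 165) + 1355 = (165 + I*√15238) + 1355 = 1520 + I*√15238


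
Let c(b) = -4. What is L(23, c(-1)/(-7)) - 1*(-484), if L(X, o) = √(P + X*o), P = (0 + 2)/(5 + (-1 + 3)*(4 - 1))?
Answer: 484 + 3*√8778/77 ≈ 487.65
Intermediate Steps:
P = 2/11 (P = 2/(5 + 2*3) = 2/(5 + 6) = 2/11 ≈ 0.18182)
L(X, o) = √(2/11 + X*o)
L(23, c(-1)/(-7)) - 1*(-484) = √(22 + 121*23*(-4/(-7)))/11 - 1*(-484) = √(22 + 121*23*(-4*(-⅐)))/11 + 484 = √(22 + 121*23*(4/7))/11 + 484 = √(22 + 11132/7)/11 + 484 = √(11286/7)/11 + 484 = (3*√8778/7)/11 + 484 = 3*√8778/77 + 484 = 484 + 3*√8778/77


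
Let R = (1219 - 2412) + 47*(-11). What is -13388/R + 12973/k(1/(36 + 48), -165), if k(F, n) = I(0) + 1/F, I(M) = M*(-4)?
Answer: 3884737/23940 ≈ 162.27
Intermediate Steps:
I(M) = -4*M
R = -1710 (R = -1193 - 517 = -1710)
k(F, n) = 1/F (k(F, n) = -4*0 + 1/F = 0 + 1/F = 1/F)
-13388/R + 12973/k(1/(36 + 48), -165) = -13388/(-1710) + 12973/(1/(1/(36 + 48))) = -13388*(-1/1710) + 12973/(1/(1/84)) = 6694/855 + 12973/(1/(1/84)) = 6694/855 + 12973/84 = 3884737/23940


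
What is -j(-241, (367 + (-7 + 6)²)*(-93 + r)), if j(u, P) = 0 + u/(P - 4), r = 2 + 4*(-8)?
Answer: -241/45268 ≈ -0.0053238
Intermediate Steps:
r = -30 (r = 2 - 32 = -30)
j(u, P) = u/(-4 + P) (j(u, P) = 0 + u/(-4 + P) = u/(-4 + P))
-j(-241, (367 + (-7 + 6)²)*(-93 + r)) = -(-241)/(-4 + (367 + (-7 + 6)²)*(-93 - 30)) = -(-241)/(-4 + (367 + (-1)²)*(-123)) = -(-241)/(-4 + (367 + 1)*(-123)) = -(-241)/(-4 + 368*(-123)) = -(-241)/(-4 - 45264) = -(-241)/(-45268) = -(-241)*(-1)/45268 = -1*241/45268 = -241/45268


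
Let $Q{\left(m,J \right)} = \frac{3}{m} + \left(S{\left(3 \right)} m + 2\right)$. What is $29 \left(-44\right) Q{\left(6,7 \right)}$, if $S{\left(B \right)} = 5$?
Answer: $-41470$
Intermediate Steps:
$Q{\left(m,J \right)} = 2 + \frac{3}{m} + 5 m$ ($Q{\left(m,J \right)} = \frac{3}{m} + \left(5 m + 2\right) = \frac{3}{m} + \left(2 + 5 m\right) = 2 + \frac{3}{m} + 5 m$)
$29 \left(-44\right) Q{\left(6,7 \right)} = 29 \left(-44\right) \left(2 + \frac{3}{6} + 5 \cdot 6\right) = - 1276 \left(2 + 3 \cdot \frac{1}{6} + 30\right) = - 1276 \left(2 + \frac{1}{2} + 30\right) = \left(-1276\right) \frac{65}{2} = -41470$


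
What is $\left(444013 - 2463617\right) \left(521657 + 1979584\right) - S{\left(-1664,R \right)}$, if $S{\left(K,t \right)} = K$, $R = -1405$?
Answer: $-5051516326900$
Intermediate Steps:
$\left(444013 - 2463617\right) \left(521657 + 1979584\right) - S{\left(-1664,R \right)} = \left(444013 - 2463617\right) \left(521657 + 1979584\right) - -1664 = \left(-2019604\right) 2501241 + 1664 = -5051516328564 + 1664 = -5051516326900$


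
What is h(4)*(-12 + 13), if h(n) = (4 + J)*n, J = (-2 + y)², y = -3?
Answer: 116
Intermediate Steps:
J = 25 (J = (-2 - 3)² = (-5)² = 25)
h(n) = 29*n (h(n) = (4 + 25)*n = 29*n)
h(4)*(-12 + 13) = (29*4)*(-12 + 13) = 116*1 = 116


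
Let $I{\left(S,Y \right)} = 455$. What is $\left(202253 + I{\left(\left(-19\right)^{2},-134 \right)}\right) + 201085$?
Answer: $403793$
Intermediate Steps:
$\left(202253 + I{\left(\left(-19\right)^{2},-134 \right)}\right) + 201085 = \left(202253 + 455\right) + 201085 = 202708 + 201085 = 403793$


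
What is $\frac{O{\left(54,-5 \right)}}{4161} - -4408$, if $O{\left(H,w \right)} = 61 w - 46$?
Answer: $\frac{6113779}{1387} \approx 4407.9$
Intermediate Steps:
$O{\left(H,w \right)} = -46 + 61 w$
$\frac{O{\left(54,-5 \right)}}{4161} - -4408 = \frac{-46 + 61 \left(-5\right)}{4161} - -4408 = \left(-46 - 305\right) \frac{1}{4161} + 4408 = \left(-351\right) \frac{1}{4161} + 4408 = - \frac{117}{1387} + 4408 = \frac{6113779}{1387}$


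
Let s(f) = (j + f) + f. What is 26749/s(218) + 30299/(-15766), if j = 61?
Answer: 406666131/7835702 ≈ 51.899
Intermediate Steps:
s(f) = 61 + 2*f (s(f) = (61 + f) + f = 61 + 2*f)
26749/s(218) + 30299/(-15766) = 26749/(61 + 2*218) + 30299/(-15766) = 26749/(61 + 436) + 30299*(-1/15766) = 26749/497 - 30299/15766 = 406666131/7835702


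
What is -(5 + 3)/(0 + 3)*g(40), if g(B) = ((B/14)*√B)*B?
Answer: -12800*√10/21 ≈ -1927.5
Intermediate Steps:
g(B) = B^(5/2)/14 (g(B) = ((B*(1/14))*√B)*B = ((B/14)*√B)*B = (B^(3/2)/14)*B = B^(5/2)/14)
-(5 + 3)/(0 + 3)*g(40) = -(5 + 3)/(0 + 3)*40^(5/2)/14 = -8/3*(3200*√10)/14 = -8*(⅓)*1600*√10/7 = -8*1600*√10/7/3 = -12800*√10/21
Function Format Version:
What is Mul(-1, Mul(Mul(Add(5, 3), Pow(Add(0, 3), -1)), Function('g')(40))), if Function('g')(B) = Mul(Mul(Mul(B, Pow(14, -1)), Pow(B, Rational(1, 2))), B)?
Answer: Mul(Rational(-12800, 21), Pow(10, Rational(1, 2))) ≈ -1927.5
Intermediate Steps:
Function('g')(B) = Mul(Rational(1, 14), Pow(B, Rational(5, 2))) (Function('g')(B) = Mul(Mul(Mul(B, Rational(1, 14)), Pow(B, Rational(1, 2))), B) = Mul(Mul(Mul(Rational(1, 14), B), Pow(B, Rational(1, 2))), B) = Mul(Mul(Rational(1, 14), Pow(B, Rational(3, 2))), B) = Mul(Rational(1, 14), Pow(B, Rational(5, 2))))
Mul(-1, Mul(Mul(Add(5, 3), Pow(Add(0, 3), -1)), Function('g')(40))) = Mul(-1, Mul(Mul(Add(5, 3), Pow(Add(0, 3), -1)), Mul(Rational(1, 14), Pow(40, Rational(5, 2))))) = Mul(-1, Mul(Mul(8, Pow(3, -1)), Mul(Rational(1, 14), Mul(3200, Pow(10, Rational(1, 2)))))) = Mul(-1, Mul(Mul(8, Rational(1, 3)), Mul(Rational(1600, 7), Pow(10, Rational(1, 2))))) = Mul(-1, Mul(Rational(8, 3), Mul(Rational(1600, 7), Pow(10, Rational(1, 2))))) = Mul(-1, Mul(Rational(12800, 21), Pow(10, Rational(1, 2)))) = Mul(Rational(-12800, 21), Pow(10, Rational(1, 2)))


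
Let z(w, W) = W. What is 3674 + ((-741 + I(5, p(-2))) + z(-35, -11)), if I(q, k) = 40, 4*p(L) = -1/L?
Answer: 2962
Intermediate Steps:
p(L) = -1/(4*L) (p(L) = (-1/L)/4 = -1/(4*L))
3674 + ((-741 + I(5, p(-2))) + z(-35, -11)) = 3674 + ((-741 + 40) - 11) = 3674 + (-701 - 11) = 3674 - 712 = 2962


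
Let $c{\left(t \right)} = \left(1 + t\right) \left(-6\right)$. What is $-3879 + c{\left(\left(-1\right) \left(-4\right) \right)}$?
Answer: $-3909$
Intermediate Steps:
$c{\left(t \right)} = -6 - 6 t$
$-3879 + c{\left(\left(-1\right) \left(-4\right) \right)} = -3879 - \left(6 + 6 \left(\left(-1\right) \left(-4\right)\right)\right) = -3879 - 30 = -3909$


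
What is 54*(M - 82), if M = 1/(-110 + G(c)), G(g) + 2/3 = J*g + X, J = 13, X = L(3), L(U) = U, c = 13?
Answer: -407295/92 ≈ -4427.1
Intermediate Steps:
X = 3
G(g) = 7/3 + 13*g (G(g) = -⅔ + (13*g + 3) = -⅔ + (3 + 13*g) = 7/3 + 13*g)
M = 3/184 (M = 1/(-110 + (7/3 + 13*13)) = 1/(-110 + (7/3 + 169)) = 1/(-110 + 514/3) = 1/(184/3) = 3/184 ≈ 0.016304)
54*(M - 82) = 54*(3/184 - 82) = 54*(-15085/184) = -407295/92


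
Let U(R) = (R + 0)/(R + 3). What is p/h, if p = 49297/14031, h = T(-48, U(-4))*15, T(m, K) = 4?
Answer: 49297/841860 ≈ 0.058557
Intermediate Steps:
U(R) = R/(3 + R)
h = 60 (h = 4*15 = 60)
p = 49297/14031 (p = 49297*(1/14031) = 49297/14031 ≈ 3.5134)
p/h = (49297/14031)/60 = (49297/14031)*(1/60) = 49297/841860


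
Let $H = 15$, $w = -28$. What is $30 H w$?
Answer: $-12600$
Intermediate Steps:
$30 H w = 30 \cdot 15 \left(-28\right) = 450 \left(-28\right) = -12600$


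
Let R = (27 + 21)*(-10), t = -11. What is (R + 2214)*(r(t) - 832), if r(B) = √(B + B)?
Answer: -1442688 + 1734*I*√22 ≈ -1.4427e+6 + 8133.2*I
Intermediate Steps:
R = -480 (R = 48*(-10) = -480)
r(B) = √2*√B (r(B) = √(2*B) = √2*√B)
(R + 2214)*(r(t) - 832) = (-480 + 2214)*(√2*√(-11) - 832) = 1734*(√2*(I*√11) - 832) = 1734*(I*√22 - 832) = 1734*(-832 + I*√22) = -1442688 + 1734*I*√22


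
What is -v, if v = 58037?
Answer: -58037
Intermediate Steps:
-v = -1*58037 = -58037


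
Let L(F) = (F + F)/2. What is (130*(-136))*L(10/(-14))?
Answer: 88400/7 ≈ 12629.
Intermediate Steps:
L(F) = F (L(F) = (2*F)*(1/2) = F)
(130*(-136))*L(10/(-14)) = (130*(-136))*(10/(-14)) = -176800*(-1)/14 = -17680*(-5/7) = 88400/7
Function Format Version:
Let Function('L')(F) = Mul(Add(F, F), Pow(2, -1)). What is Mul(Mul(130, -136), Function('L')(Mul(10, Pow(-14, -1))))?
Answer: Rational(88400, 7) ≈ 12629.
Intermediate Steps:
Function('L')(F) = F (Function('L')(F) = Mul(Mul(2, F), Rational(1, 2)) = F)
Mul(Mul(130, -136), Function('L')(Mul(10, Pow(-14, -1)))) = Mul(Mul(130, -136), Mul(10, Pow(-14, -1))) = Mul(-17680, Mul(10, Rational(-1, 14))) = Mul(-17680, Rational(-5, 7)) = Rational(88400, 7)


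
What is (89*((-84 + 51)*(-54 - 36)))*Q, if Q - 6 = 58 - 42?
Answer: 5815260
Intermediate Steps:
Q = 22 (Q = 6 + (58 - 42) = 6 + 16 = 22)
(89*((-84 + 51)*(-54 - 36)))*Q = (89*((-84 + 51)*(-54 - 36)))*22 = (89*(-33*(-90)))*22 = (89*2970)*22 = 264330*22 = 5815260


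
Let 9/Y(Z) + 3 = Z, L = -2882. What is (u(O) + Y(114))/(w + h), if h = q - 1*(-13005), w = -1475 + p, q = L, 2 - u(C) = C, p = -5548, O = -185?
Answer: 3461/57350 ≈ 0.060349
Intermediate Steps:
u(C) = 2 - C
q = -2882
Y(Z) = 9/(-3 + Z)
w = -7023 (w = -1475 - 5548 = -7023)
h = 10123 (h = -2882 - 1*(-13005) = -2882 + 13005 = 10123)
(u(O) + Y(114))/(w + h) = ((2 - 1*(-185)) + 9/(-3 + 114))/(-7023 + 10123) = ((2 + 185) + 9/111)/3100 = (187 + 9*(1/111))*(1/3100) = (187 + 3/37)*(1/3100) = (6922/37)*(1/3100) = 3461/57350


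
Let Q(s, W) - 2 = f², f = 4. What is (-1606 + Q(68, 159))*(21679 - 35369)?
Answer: 21739720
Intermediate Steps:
Q(s, W) = 18 (Q(s, W) = 2 + 4² = 2 + 16 = 18)
(-1606 + Q(68, 159))*(21679 - 35369) = (-1606 + 18)*(21679 - 35369) = -1588*(-13690) = 21739720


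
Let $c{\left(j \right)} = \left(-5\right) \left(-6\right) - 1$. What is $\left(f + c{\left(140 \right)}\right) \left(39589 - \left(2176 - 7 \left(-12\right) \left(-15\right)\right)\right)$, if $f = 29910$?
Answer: $1157830947$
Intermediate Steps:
$c{\left(j \right)} = 29$ ($c{\left(j \right)} = 30 - 1 = 29$)
$\left(f + c{\left(140 \right)}\right) \left(39589 - \left(2176 - 7 \left(-12\right) \left(-15\right)\right)\right) = \left(29910 + 29\right) \left(39589 - \left(2176 - 7 \left(-12\right) \left(-15\right)\right)\right) = 29939 \left(39589 - 916\right) = 29939 \cdot 38673 = 1157830947$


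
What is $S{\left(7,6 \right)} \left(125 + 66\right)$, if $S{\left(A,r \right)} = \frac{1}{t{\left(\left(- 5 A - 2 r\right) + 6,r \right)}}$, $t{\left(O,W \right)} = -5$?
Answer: $- \frac{191}{5} \approx -38.2$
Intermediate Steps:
$S{\left(A,r \right)} = - \frac{1}{5}$ ($S{\left(A,r \right)} = \frac{1}{-5} = - \frac{1}{5}$)
$S{\left(7,6 \right)} \left(125 + 66\right) = - \frac{125 + 66}{5} = \left(- \frac{1}{5}\right) 191 = - \frac{191}{5}$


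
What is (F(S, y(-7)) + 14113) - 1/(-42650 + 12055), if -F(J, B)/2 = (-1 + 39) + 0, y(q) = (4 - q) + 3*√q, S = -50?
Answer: 429462016/30595 ≈ 14037.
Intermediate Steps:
y(q) = 4 - q + 3*√q
F(J, B) = -76 (F(J, B) = -2*((-1 + 39) + 0) = -2*(38 + 0) = -2*38 = -76)
(F(S, y(-7)) + 14113) - 1/(-42650 + 12055) = (-76 + 14113) - 1/(-42650 + 12055) = 14037 - 1/(-30595) = 14037 - 1*(-1/30595) = 14037 + 1/30595 = 429462016/30595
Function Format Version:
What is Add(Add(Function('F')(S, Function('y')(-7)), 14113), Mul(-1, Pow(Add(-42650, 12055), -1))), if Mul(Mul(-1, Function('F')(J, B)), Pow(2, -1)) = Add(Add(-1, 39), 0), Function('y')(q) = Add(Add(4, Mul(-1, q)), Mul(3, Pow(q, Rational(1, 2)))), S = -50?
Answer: Rational(429462016, 30595) ≈ 14037.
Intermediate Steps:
Function('y')(q) = Add(4, Mul(-1, q), Mul(3, Pow(q, Rational(1, 2))))
Function('F')(J, B) = -76 (Function('F')(J, B) = Mul(-2, Add(Add(-1, 39), 0)) = Mul(-2, Add(38, 0)) = Mul(-2, 38) = -76)
Add(Add(Function('F')(S, Function('y')(-7)), 14113), Mul(-1, Pow(Add(-42650, 12055), -1))) = Add(Add(-76, 14113), Mul(-1, Pow(Add(-42650, 12055), -1))) = Add(14037, Mul(-1, Pow(-30595, -1))) = Add(14037, Mul(-1, Rational(-1, 30595))) = Add(14037, Rational(1, 30595)) = Rational(429462016, 30595)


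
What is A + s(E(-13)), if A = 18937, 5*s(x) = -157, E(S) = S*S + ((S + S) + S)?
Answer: 94528/5 ≈ 18906.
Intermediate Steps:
E(S) = S² + 3*S (E(S) = S² + (2*S + S) = S² + 3*S)
s(x) = -157/5 (s(x) = (⅕)*(-157) = -157/5)
A + s(E(-13)) = 18937 - 157/5 = 94528/5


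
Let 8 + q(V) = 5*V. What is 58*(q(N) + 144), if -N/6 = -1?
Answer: 9628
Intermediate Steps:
N = 6 (N = -6*(-1) = 6)
q(V) = -8 + 5*V
58*(q(N) + 144) = 58*((-8 + 5*6) + 144) = 58*((-8 + 30) + 144) = 58*(22 + 144) = 58*166 = 9628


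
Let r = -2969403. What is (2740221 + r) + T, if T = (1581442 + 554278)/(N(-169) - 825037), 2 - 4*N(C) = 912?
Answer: -378275808718/1650529 ≈ -2.2918e+5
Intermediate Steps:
N(C) = -455/2 (N(C) = ½ - ¼*912 = ½ - 228 = -455/2)
T = -4271440/1650529 (T = (1581442 + 554278)/(-455/2 - 825037) = 2135720/(-1650529/2) = 2135720*(-2/1650529) = -4271440/1650529 ≈ -2.5879)
(2740221 + r) + T = (2740221 - 2969403) - 4271440/1650529 = -229182 - 4271440/1650529 = -378275808718/1650529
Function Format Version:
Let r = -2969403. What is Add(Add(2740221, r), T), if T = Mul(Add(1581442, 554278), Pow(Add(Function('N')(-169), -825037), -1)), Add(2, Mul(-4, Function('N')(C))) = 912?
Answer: Rational(-378275808718, 1650529) ≈ -2.2918e+5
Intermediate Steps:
Function('N')(C) = Rational(-455, 2) (Function('N')(C) = Add(Rational(1, 2), Mul(Rational(-1, 4), 912)) = Add(Rational(1, 2), -228) = Rational(-455, 2))
T = Rational(-4271440, 1650529) (T = Mul(Add(1581442, 554278), Pow(Add(Rational(-455, 2), -825037), -1)) = Mul(2135720, Pow(Rational(-1650529, 2), -1)) = Mul(2135720, Rational(-2, 1650529)) = Rational(-4271440, 1650529) ≈ -2.5879)
Add(Add(2740221, r), T) = Add(Add(2740221, -2969403), Rational(-4271440, 1650529)) = Add(-229182, Rational(-4271440, 1650529)) = Rational(-378275808718, 1650529)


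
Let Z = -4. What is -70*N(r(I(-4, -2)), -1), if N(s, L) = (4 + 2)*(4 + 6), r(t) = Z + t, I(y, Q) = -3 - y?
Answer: -4200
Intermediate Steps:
r(t) = -4 + t
N(s, L) = 60 (N(s, L) = 6*10 = 60)
-70*N(r(I(-4, -2)), -1) = -70*60 = -4200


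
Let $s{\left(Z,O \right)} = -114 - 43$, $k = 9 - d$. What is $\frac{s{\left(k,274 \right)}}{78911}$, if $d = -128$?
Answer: $- \frac{157}{78911} \approx -0.0019896$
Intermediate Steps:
$k = 137$ ($k = 9 - -128 = 9 + 128 = 137$)
$s{\left(Z,O \right)} = -157$ ($s{\left(Z,O \right)} = -114 - 43 = -157$)
$\frac{s{\left(k,274 \right)}}{78911} = - \frac{157}{78911}$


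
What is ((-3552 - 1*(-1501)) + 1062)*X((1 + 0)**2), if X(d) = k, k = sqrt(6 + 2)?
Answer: -1978*sqrt(2) ≈ -2797.3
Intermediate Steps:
k = 2*sqrt(2) (k = sqrt(8) = 2*sqrt(2) ≈ 2.8284)
X(d) = 2*sqrt(2)
((-3552 - 1*(-1501)) + 1062)*X((1 + 0)**2) = ((-3552 - 1*(-1501)) + 1062)*(2*sqrt(2)) = ((-3552 + 1501) + 1062)*(2*sqrt(2)) = (-2051 + 1062)*(2*sqrt(2)) = -1978*sqrt(2)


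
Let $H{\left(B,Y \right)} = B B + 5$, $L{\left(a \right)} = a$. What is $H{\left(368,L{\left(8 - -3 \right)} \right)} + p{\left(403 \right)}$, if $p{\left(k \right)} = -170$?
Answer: $135259$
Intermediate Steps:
$H{\left(B,Y \right)} = 5 + B^{2}$ ($H{\left(B,Y \right)} = B^{2} + 5 = 5 + B^{2}$)
$H{\left(368,L{\left(8 - -3 \right)} \right)} + p{\left(403 \right)} = \left(5 + 368^{2}\right) - 170 = \left(5 + 135424\right) - 170 = 135429 - 170 = 135259$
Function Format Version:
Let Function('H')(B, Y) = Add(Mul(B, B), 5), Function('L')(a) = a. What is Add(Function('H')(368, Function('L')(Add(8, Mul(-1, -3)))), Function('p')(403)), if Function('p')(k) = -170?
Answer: 135259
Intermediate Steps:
Function('H')(B, Y) = Add(5, Pow(B, 2)) (Function('H')(B, Y) = Add(Pow(B, 2), 5) = Add(5, Pow(B, 2)))
Add(Function('H')(368, Function('L')(Add(8, Mul(-1, -3)))), Function('p')(403)) = Add(Add(5, Pow(368, 2)), -170) = Add(Add(5, 135424), -170) = Add(135429, -170) = 135259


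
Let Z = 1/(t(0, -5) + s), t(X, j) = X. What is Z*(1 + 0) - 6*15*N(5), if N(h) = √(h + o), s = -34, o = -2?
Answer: -1/34 - 90*√3 ≈ -155.91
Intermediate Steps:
Z = -1/34 (Z = 1/(0 - 34) = 1/(-34) = -1/34 ≈ -0.029412)
N(h) = √(-2 + h) (N(h) = √(h - 2) = √(-2 + h))
Z*(1 + 0) - 6*15*N(5) = -(1 + 0)/34 - 6*15*√(-2 + 5) = -1/34*1 - 90*√3 = -1/34 - 90*√3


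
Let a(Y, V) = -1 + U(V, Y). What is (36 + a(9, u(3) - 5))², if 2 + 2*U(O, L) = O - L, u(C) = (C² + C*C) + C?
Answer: 5625/4 ≈ 1406.3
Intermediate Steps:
u(C) = C + 2*C² (u(C) = (C² + C²) + C = 2*C² + C = C + 2*C²)
U(O, L) = -1 + O/2 - L/2 (U(O, L) = -1 + (O - L)/2 = -1 + (O/2 - L/2) = -1 + O/2 - L/2)
a(Y, V) = -2 + V/2 - Y/2 (a(Y, V) = -1 + (-1 + V/2 - Y/2) = -2 + V/2 - Y/2)
(36 + a(9, u(3) - 5))² = (36 + (-2 + (3*(1 + 2*3) - 5)/2 - ½*9))² = (36 + (-2 + (3*(1 + 6) - 5)/2 - 9/2))² = (36 + (-2 + (3*7 - 5)/2 - 9/2))² = (36 + (-2 + (21 - 5)/2 - 9/2))² = (36 + (-2 + (½)*16 - 9/2))² = (36 + (-2 + 8 - 9/2))² = (36 + 3/2)² = (75/2)² = 5625/4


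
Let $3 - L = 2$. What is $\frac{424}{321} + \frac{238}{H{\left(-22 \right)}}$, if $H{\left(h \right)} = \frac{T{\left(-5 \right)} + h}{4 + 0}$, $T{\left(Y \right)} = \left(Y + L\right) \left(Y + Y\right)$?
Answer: $\frac{52204}{963} \approx 54.21$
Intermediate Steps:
$L = 1$ ($L = 3 - 2 = 1$)
$T{\left(Y \right)} = 2 Y \left(1 + Y\right)$ ($T{\left(Y \right)} = \left(Y + 1\right) \left(Y + Y\right) = \left(1 + Y\right) 2 Y = 2 Y \left(1 + Y\right)$)
$H{\left(h \right)} = 10 + \frac{h}{4}$ ($H{\left(h \right)} = \frac{2 \left(-5\right) \left(1 - 5\right) + h}{4 + 0} = \frac{2 \left(-5\right) \left(-4\right) + h}{4} = \left(40 + h\right) \frac{1}{4} = 10 + \frac{h}{4}$)
$\frac{424}{321} + \frac{238}{H{\left(-22 \right)}} = \frac{424}{321} + \frac{238}{10 + \frac{1}{4} \left(-22\right)} = 424 \cdot \frac{1}{321} + \frac{238}{10 - \frac{11}{2}} = \frac{424}{321} + \frac{238}{\frac{9}{2}} = \frac{424}{321} + 238 \cdot \frac{2}{9} = \frac{424}{321} + \frac{476}{9} = \frac{52204}{963}$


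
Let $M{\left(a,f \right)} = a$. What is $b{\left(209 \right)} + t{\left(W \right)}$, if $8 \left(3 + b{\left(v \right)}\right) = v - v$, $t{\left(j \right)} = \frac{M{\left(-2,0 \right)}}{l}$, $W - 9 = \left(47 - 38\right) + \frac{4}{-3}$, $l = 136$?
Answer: $- \frac{205}{68} \approx -3.0147$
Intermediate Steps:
$W = \frac{50}{3}$ ($W = 9 + \left(\left(47 - 38\right) + \frac{4}{-3}\right) = 9 + \left(9 + 4 \left(- \frac{1}{3}\right)\right) = 9 + \left(9 - \frac{4}{3}\right) = 9 + \frac{23}{3} = \frac{50}{3} \approx 16.667$)
$t{\left(j \right)} = - \frac{1}{68}$ ($t{\left(j \right)} = - \frac{2}{136} = \left(-2\right) \frac{1}{136} = - \frac{1}{68}$)
$b{\left(v \right)} = -3$ ($b{\left(v \right)} = -3 + \frac{v - v}{8} = -3 + \frac{1}{8} \cdot 0 = -3 + 0 = -3$)
$b{\left(209 \right)} + t{\left(W \right)} = -3 - \frac{1}{68} = - \frac{205}{68}$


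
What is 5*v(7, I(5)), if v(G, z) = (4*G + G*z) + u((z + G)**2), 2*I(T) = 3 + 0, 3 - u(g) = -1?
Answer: 425/2 ≈ 212.50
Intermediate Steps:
u(g) = 4 (u(g) = 3 - 1*(-1) = 3 + 1 = 4)
I(T) = 3/2 (I(T) = (3 + 0)/2 = (1/2)*3 = 3/2)
v(G, z) = 4 + 4*G + G*z (v(G, z) = (4*G + G*z) + 4 = 4 + 4*G + G*z)
5*v(7, I(5)) = 5*(4 + 4*7 + 7*(3/2)) = 5*(4 + 28 + 21/2) = 5*(85/2) = 425/2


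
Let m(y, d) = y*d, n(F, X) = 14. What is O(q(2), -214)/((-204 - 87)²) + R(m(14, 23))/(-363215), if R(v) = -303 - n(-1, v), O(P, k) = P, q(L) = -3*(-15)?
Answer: 4798728/3417489935 ≈ 0.0014042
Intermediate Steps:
q(L) = 45
m(y, d) = d*y
R(v) = -317 (R(v) = -303 - 1*14 = -303 - 14 = -317)
O(q(2), -214)/((-204 - 87)²) + R(m(14, 23))/(-363215) = 45/((-204 - 87)²) - 317/(-363215) = 45/((-291)²) - 317*(-1/363215) = 45/84681 + 317/363215 = 45*(1/84681) + 317/363215 = 5/9409 + 317/363215 = 4798728/3417489935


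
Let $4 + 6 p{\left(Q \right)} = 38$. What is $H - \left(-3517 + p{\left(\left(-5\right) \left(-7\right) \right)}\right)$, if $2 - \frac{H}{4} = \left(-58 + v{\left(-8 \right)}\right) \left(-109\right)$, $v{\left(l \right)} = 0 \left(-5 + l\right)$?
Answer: $- \frac{65306}{3} \approx -21769.0$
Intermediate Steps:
$v{\left(l \right)} = 0$
$p{\left(Q \right)} = \frac{17}{3}$ ($p{\left(Q \right)} = - \frac{2}{3} + \frac{1}{6} \cdot 38 = - \frac{2}{3} + \frac{19}{3} = \frac{17}{3}$)
$H = -25280$ ($H = 8 - 4 \left(-58 + 0\right) \left(-109\right) = 8 - 4 \left(\left(-58\right) \left(-109\right)\right) = 8 - 25288 = -25280$)
$H - \left(-3517 + p{\left(\left(-5\right) \left(-7\right) \right)}\right) = -25280 + \left(3517 - \frac{17}{3}\right) = -25280 + \frac{10534}{3} = - \frac{65306}{3}$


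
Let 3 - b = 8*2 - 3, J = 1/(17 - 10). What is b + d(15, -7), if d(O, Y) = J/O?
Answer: -1049/105 ≈ -9.9905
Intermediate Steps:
J = ⅐ (J = 1/7 = ⅐ ≈ 0.14286)
b = -10 (b = 3 - (8*2 - 3) = 3 - (16 - 3) = 3 - 1*13 = 3 - 13 = -10)
d(O, Y) = 1/(7*O)
b + d(15, -7) = -10 + (⅐)/15 = -10 + (⅐)*(1/15) = -10 + 1/105 = -1049/105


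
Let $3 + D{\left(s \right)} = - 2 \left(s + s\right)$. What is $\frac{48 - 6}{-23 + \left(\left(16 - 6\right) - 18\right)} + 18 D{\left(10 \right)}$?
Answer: $- \frac{24036}{31} \approx -775.35$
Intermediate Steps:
$D{\left(s \right)} = -3 - 4 s$ ($D{\left(s \right)} = -3 - 2 \left(s + s\right) = -3 - 2 \cdot 2 s = -3 - 4 s$)
$\frac{48 - 6}{-23 + \left(\left(16 - 6\right) - 18\right)} + 18 D{\left(10 \right)} = \frac{48 - 6}{-23 + \left(\left(16 - 6\right) - 18\right)} + 18 \left(-3 - 40\right) = \frac{42}{-23 + \left(10 - 18\right)} + 18 \left(-3 - 40\right) = \frac{42}{-23 - 8} + 18 \left(-43\right) = \frac{42}{-31} - 774 = 42 \left(- \frac{1}{31}\right) - 774 = - \frac{42}{31} - 774 = - \frac{24036}{31}$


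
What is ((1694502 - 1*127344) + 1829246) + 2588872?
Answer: 5985276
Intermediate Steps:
((1694502 - 1*127344) + 1829246) + 2588872 = ((1694502 - 127344) + 1829246) + 2588872 = (1567158 + 1829246) + 2588872 = 3396404 + 2588872 = 5985276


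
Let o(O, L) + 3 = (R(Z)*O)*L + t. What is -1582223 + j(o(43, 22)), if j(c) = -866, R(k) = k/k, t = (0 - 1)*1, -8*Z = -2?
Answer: -1583089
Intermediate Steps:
Z = ¼ (Z = -⅛*(-2) = ¼ ≈ 0.25000)
t = -1 (t = -1*1 = -1)
R(k) = 1
o(O, L) = -4 + L*O (o(O, L) = -3 + ((1*O)*L - 1) = -3 + (O*L - 1) = -3 + (L*O - 1) = -3 + (-1 + L*O) = -4 + L*O)
-1582223 + j(o(43, 22)) = -1582223 - 866 = -1583089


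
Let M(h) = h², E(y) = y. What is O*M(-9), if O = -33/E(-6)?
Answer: 891/2 ≈ 445.50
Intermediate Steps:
O = 11/2 (O = -33/(-6) = -33*(-⅙) = 11/2 ≈ 5.5000)
O*M(-9) = (11/2)*(-9)² = (11/2)*81 = 891/2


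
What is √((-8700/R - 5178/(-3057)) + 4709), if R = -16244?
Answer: √80676787857994378/4138159 ≈ 68.638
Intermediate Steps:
√((-8700/R - 5178/(-3057)) + 4709) = √((-8700/(-16244) - 5178/(-3057)) + 4709) = √((-8700*(-1/16244) - 5178*(-1/3057)) + 4709) = √((2175/4061 + 1726/1019) + 4709) = √(9225611/4138159 + 4709) = √(19495816342/4138159) = √80676787857994378/4138159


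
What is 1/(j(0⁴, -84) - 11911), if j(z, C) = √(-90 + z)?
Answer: -11911/141872011 - 3*I*√10/141872011 ≈ -8.3956e-5 - 6.6869e-8*I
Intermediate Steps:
1/(j(0⁴, -84) - 11911) = 1/(√(-90 + 0⁴) - 11911) = 1/(√(-90 + 0) - 11911) = 1/(√(-90) - 11911) = 1/(3*I*√10 - 11911) = 1/(-11911 + 3*I*√10)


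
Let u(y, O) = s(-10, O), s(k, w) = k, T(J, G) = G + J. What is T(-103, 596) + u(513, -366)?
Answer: 483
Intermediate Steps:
u(y, O) = -10
T(-103, 596) + u(513, -366) = (596 - 103) - 10 = 493 - 10 = 483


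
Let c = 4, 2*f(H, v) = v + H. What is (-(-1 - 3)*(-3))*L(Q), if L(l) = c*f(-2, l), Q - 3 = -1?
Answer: 0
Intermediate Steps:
f(H, v) = H/2 + v/2 (f(H, v) = (v + H)/2 = (H + v)/2 = H/2 + v/2)
Q = 2 (Q = 3 - 1 = 2)
L(l) = -4 + 2*l (L(l) = 4*((½)*(-2) + l/2) = 4*(-1 + l/2) = -4 + 2*l)
(-(-1 - 3)*(-3))*L(Q) = (-(-1 - 3)*(-3))*(-4 + 2*2) = (-1*(-4)*(-3))*(-4 + 4) = (4*(-3))*0 = -12*0 = 0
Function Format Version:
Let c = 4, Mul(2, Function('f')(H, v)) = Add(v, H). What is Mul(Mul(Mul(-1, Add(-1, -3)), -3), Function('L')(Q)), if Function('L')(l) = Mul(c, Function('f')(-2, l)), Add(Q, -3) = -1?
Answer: 0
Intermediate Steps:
Function('f')(H, v) = Add(Mul(Rational(1, 2), H), Mul(Rational(1, 2), v)) (Function('f')(H, v) = Mul(Rational(1, 2), Add(v, H)) = Mul(Rational(1, 2), Add(H, v)) = Add(Mul(Rational(1, 2), H), Mul(Rational(1, 2), v)))
Q = 2 (Q = Add(3, -1) = 2)
Function('L')(l) = Add(-4, Mul(2, l)) (Function('L')(l) = Mul(4, Add(Mul(Rational(1, 2), -2), Mul(Rational(1, 2), l))) = Mul(4, Add(-1, Mul(Rational(1, 2), l))) = Add(-4, Mul(2, l)))
Mul(Mul(Mul(-1, Add(-1, -3)), -3), Function('L')(Q)) = Mul(Mul(Mul(-1, Add(-1, -3)), -3), Add(-4, Mul(2, 2))) = Mul(Mul(Mul(-1, -4), -3), Add(-4, 4)) = Mul(Mul(4, -3), 0) = Mul(-12, 0) = 0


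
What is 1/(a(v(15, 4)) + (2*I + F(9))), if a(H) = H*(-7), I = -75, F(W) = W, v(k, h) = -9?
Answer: -1/78 ≈ -0.012821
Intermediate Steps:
a(H) = -7*H
1/(a(v(15, 4)) + (2*I + F(9))) = 1/(-7*(-9) + (2*(-75) + 9)) = 1/(63 + (-150 + 9)) = 1/(63 - 141) = 1/(-78) = -1/78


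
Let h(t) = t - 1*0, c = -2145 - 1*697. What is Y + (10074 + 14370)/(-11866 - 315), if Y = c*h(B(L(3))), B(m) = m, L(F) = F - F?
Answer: -24444/12181 ≈ -2.0067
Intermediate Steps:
L(F) = 0
c = -2842 (c = -2145 - 697 = -2842)
h(t) = t (h(t) = t + 0 = t)
Y = 0 (Y = -2842*0 = 0)
Y + (10074 + 14370)/(-11866 - 315) = 0 + (10074 + 14370)/(-11866 - 315) = 0 + 24444/(-12181) = 0 + 24444*(-1/12181) = 0 - 24444/12181 = -24444/12181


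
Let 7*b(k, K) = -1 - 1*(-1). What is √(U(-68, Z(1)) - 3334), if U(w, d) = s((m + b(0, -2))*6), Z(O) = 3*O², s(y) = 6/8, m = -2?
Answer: I*√13333/2 ≈ 57.734*I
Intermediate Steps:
b(k, K) = 0 (b(k, K) = (-1 - 1*(-1))/7 = (-1 + 1)/7 = (⅐)*0 = 0)
s(y) = ¾ (s(y) = 6*(⅛) = ¾)
U(w, d) = ¾
√(U(-68, Z(1)) - 3334) = √(¾ - 3334) = √(-13333/4) = I*√13333/2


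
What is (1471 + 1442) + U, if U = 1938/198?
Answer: 96452/33 ≈ 2922.8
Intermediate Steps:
U = 323/33 (U = 1938*(1/198) = 323/33 ≈ 9.7879)
(1471 + 1442) + U = (1471 + 1442) + 323/33 = 2913 + 323/33 = 96452/33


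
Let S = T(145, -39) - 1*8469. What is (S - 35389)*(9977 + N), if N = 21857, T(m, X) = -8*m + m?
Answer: -1428487082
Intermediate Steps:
T(m, X) = -7*m
S = -9484 (S = -7*145 - 1*8469 = -1015 - 8469 = -9484)
(S - 35389)*(9977 + N) = (-9484 - 35389)*(9977 + 21857) = -44873*31834 = -1428487082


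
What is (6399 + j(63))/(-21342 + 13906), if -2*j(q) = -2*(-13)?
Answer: -3193/3718 ≈ -0.85880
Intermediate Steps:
j(q) = -13 (j(q) = -(-1)*(-13) = -½*26 = -13)
(6399 + j(63))/(-21342 + 13906) = (6399 - 13)/(-21342 + 13906) = 6386/(-7436) = 6386*(-1/7436) = -3193/3718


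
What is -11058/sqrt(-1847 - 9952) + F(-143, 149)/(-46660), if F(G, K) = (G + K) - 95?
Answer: 89/46660 + 194*I*sqrt(1311)/69 ≈ 0.0019074 + 101.8*I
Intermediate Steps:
F(G, K) = -95 + G + K
-11058/sqrt(-1847 - 9952) + F(-143, 149)/(-46660) = -11058/sqrt(-1847 - 9952) + (-95 - 143 + 149)/(-46660) = -11058*(-I*sqrt(1311)/3933) - 89*(-1/46660) = -11058*(-I*sqrt(1311)/3933) + 89/46660 = -(-194)*I*sqrt(1311)/69 + 89/46660 = 194*I*sqrt(1311)/69 + 89/46660 = 89/46660 + 194*I*sqrt(1311)/69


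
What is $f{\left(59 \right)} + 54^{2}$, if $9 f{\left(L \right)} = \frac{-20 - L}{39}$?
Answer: $\frac{1023437}{351} \approx 2915.8$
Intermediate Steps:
$f{\left(L \right)} = - \frac{20}{351} - \frac{L}{351}$ ($f{\left(L \right)} = \frac{\left(-20 - L\right) \frac{1}{39}}{9} = \frac{- \frac{20}{39} - \frac{L}{39}}{9} = - \frac{20}{351} - \frac{L}{351}$)
$f{\left(59 \right)} + 54^{2} = \left(- \frac{20}{351} - \frac{59}{351}\right) + 54^{2} = \left(- \frac{20}{351} - \frac{59}{351}\right) + 2916 = - \frac{79}{351} + 2916 = \frac{1023437}{351}$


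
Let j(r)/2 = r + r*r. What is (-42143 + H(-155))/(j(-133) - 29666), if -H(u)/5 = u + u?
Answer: -5799/778 ≈ -7.4537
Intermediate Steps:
H(u) = -10*u (H(u) = -5*(u + u) = -10*u)
j(r) = 2*r + 2*r² (j(r) = 2*(r + r*r) = 2*(r + r²) = 2*r + 2*r²)
(-42143 + H(-155))/(j(-133) - 29666) = (-42143 - 10*(-155))/(2*(-133)*(1 - 133) - 29666) = (-42143 + 1550)/(2*(-133)*(-132) - 29666) = -40593/(35112 - 29666) = -40593/5446 = -40593*1/5446 = -5799/778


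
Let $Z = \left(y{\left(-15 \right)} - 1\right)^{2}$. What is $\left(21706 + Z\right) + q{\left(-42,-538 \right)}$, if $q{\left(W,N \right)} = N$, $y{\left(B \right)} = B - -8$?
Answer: $21232$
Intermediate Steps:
$y{\left(B \right)} = 8 + B$ ($y{\left(B \right)} = B + 8 = 8 + B$)
$Z = 64$ ($Z = \left(\left(8 - 15\right) - 1\right)^{2} = \left(-7 - 1\right)^{2} = \left(-8\right)^{2} = 64$)
$\left(21706 + Z\right) + q{\left(-42,-538 \right)} = \left(21706 + 64\right) - 538 = 21770 - 538 = 21232$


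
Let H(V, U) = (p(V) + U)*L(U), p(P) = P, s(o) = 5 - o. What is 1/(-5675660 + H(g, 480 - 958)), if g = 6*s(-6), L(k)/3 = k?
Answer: -1/5084852 ≈ -1.9666e-7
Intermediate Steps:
L(k) = 3*k
g = 66 (g = 6*(5 - 1*(-6)) = 6*(5 + 6) = 6*11 = 66)
H(V, U) = 3*U*(U + V) (H(V, U) = (V + U)*(3*U) = (U + V)*(3*U) = 3*U*(U + V))
1/(-5675660 + H(g, 480 - 958)) = 1/(-5675660 + 3*(480 - 958)*((480 - 958) + 66)) = 1/(-5675660 + 3*(-478)*(-478 + 66)) = 1/(-5675660 + 3*(-478)*(-412)) = 1/(-5675660 + 590808) = 1/(-5084852) = -1/5084852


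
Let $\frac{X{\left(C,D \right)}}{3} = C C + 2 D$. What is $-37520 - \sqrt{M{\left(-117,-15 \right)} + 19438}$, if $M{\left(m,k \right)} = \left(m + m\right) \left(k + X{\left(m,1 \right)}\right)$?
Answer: $-37520 - i \sqrt{9588134} \approx -37520.0 - 3096.5 i$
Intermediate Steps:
$X{\left(C,D \right)} = 3 C^{2} + 6 D$ ($X{\left(C,D \right)} = 3 \left(C C + 2 D\right) = 3 \left(C^{2} + 2 D\right) = 3 C^{2} + 6 D$)
$M{\left(m,k \right)} = 2 m \left(6 + k + 3 m^{2}\right)$ ($M{\left(m,k \right)} = \left(m + m\right) \left(k + \left(3 m^{2} + 6 \cdot 1\right)\right) = 2 m \left(k + \left(3 m^{2} + 6\right)\right) = 2 m \left(k + \left(6 + 3 m^{2}\right)\right) = 2 m \left(6 + k + 3 m^{2}\right)$)
$-37520 - \sqrt{M{\left(-117,-15 \right)} + 19438} = -37520 - \sqrt{2 \left(-117\right) \left(6 - 15 + 3 \left(-117\right)^{2}\right) + 19438} = -37520 - \sqrt{2 \left(-117\right) \left(6 - 15 + 3 \cdot 13689\right) + 19438} = -37520 - \sqrt{2 \left(-117\right) \left(6 - 15 + 41067\right) + 19438} = -37520 - \sqrt{2 \left(-117\right) 41058 + 19438} = -37520 - \sqrt{-9607572 + 19438} = -37520 - \sqrt{-9588134} = -37520 - i \sqrt{9588134}$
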